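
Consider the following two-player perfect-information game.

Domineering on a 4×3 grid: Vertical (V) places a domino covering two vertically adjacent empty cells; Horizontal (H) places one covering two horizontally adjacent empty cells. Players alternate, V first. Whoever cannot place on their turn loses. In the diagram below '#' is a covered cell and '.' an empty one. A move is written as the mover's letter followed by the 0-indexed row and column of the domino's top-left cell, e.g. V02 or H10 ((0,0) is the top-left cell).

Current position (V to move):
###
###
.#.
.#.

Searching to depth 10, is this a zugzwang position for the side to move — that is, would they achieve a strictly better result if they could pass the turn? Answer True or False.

zugzwang(###/###/.#./.#., V) = False

p1 V@[###/###/.#./.#.]: V20[###/###/##./##.]+1* V22[###/###/.##/.##]+1
p2 H@[###/###/##./##.] terminal -1; root [###/###/.#./.#.] d10
pass branch (H moves first from the same position):
  | p1 H@[###/###/.#./.#.] terminal -1; root [###/###/.#./.#.] d10
V moving scores +1; V passing scores +1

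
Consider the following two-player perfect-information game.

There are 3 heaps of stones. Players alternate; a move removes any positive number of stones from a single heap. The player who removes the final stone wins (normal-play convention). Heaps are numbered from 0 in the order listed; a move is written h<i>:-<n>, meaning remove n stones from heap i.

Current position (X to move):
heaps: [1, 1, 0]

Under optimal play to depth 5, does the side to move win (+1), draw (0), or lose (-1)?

p1 X@[(1,1,0)]: h0:-1[(0,1,0)]-1* h1:-1[(1,0,0)]-1
p2 O@[(0,1,0)]: h1:-1[(0,0,0)]+1*
p3 X@[(0,0,0)] terminal -1; root [(1,1,0)] d5

value((1,1,0), X) = -1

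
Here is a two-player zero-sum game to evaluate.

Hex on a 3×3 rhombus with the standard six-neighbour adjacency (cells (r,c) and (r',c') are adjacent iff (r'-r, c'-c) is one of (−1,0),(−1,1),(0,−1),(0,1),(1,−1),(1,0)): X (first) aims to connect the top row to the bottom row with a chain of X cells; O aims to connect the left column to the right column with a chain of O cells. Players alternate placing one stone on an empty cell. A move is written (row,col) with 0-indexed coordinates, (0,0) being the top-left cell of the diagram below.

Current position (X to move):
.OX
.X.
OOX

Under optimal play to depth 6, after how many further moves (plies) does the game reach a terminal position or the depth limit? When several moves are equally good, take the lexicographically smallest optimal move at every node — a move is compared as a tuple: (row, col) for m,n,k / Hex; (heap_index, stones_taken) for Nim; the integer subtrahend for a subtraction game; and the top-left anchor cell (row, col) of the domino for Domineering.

ply 1, X at .OX/.X./OOX | (0,0)=-1→XOX/.X./OOX; (1,0)=-1→.OX/XX./OOX; (1,2)=+1→.OX/.XX/OOX*
ply 2: .OX/.XX/OOX is terminal -1 (O); from .OX/.X./OOX depth 6

PV length from [.OX/.X./OOX]: 1 ply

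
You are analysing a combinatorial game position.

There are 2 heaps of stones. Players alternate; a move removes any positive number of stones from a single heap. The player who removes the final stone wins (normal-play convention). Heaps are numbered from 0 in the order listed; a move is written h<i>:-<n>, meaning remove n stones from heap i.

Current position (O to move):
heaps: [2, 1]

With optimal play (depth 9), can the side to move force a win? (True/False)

[(2,1)] O move#1: h0:-1:+1/(1,1)*, h0:-2:-1/(0,1), h1:-1:-1/(2,0)
[(1,1)] X move#2: h0:-1:-1/(0,1)*, h1:-1:-1/(1,0)
[(0,1)] O move#3: h1:-1:+1/(0,0)*
[(0,0)] end (terminal -1, X#4); searched (2,1) to 9

O winning at [(2,1)]: True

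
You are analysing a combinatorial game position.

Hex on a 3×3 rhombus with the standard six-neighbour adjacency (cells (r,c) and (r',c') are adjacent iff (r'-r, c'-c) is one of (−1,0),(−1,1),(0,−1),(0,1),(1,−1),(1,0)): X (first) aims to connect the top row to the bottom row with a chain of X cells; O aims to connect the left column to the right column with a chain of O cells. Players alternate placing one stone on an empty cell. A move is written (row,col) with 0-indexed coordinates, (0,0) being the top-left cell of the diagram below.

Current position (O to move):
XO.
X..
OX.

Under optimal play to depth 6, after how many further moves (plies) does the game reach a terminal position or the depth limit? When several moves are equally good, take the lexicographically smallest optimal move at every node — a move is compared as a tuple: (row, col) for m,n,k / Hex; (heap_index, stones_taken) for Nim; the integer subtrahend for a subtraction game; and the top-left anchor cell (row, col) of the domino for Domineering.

p1 O@[XO./X../OX.]: (0,2)[XOO/X../OX.]-1 (1,1)[XO./XO./OX.]+1* (1,2)[XO./X.O/OX.]-1 (2,2)[XO./X../OXO]-1
p2 X@[XO./XO./OX.]: (0,2)[XOX/XO./OX.]-1* (1,2)[XO./XOX/OX.]-1 (2,2)[XO./XO./OXX]-1
p3 O@[XOX/XO./OX.]: (1,2)[XOX/XOO/OX.]+1* (2,2)[XOX/XO./OXO]-1
p4 X@[XOX/XOO/OX.] terminal -1; root [XO./X../OX.] d6

PV length from [XO./X../OX.]: 3 plies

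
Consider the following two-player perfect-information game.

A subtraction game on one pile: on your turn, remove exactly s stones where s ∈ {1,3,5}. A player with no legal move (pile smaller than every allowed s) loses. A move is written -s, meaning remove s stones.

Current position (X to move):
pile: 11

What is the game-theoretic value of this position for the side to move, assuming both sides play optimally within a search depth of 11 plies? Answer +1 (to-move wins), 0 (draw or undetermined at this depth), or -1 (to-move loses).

value(11, X) = +1

[11] X move#1: -1:+1/10*, -3:+1/8, -5:+1/6
[10] O move#2: -1:-1/9*, -3:-1/7, -5:-1/5
[9] X move#3: -1:+1/8*, -3:+1/6, -5:+1/4
[8] O move#4: -1:-1/7*, -3:-1/5, -5:-1/3
[7] X move#5: -1:+1/6*, -3:+1/4, -5:+1/2
[6] O move#6: -1:-1/5*, -3:-1/3, -5:-1/1
[5] X move#7: -1:+1/4*, -3:+1/2, -5:+1/0
[4] O move#8: -1:-1/3*, -3:-1/1
[3] X move#9: -1:+1/2*, -3:+1/0
[2] O move#10: -1:-1/1*
[1] X move#11: -1:+1/0*
[0] end (terminal -1, O#12); searched 11 to 11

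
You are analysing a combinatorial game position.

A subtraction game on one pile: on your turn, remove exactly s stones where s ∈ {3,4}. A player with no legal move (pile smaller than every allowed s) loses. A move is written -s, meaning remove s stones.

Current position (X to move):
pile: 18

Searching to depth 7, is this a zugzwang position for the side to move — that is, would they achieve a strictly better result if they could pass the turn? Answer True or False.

ply 1, X at 18 | -3=+1→15*; -4=+1→14
ply 2, O at 15 | -3=-1→12*; -4=-1→11
ply 3, X at 12 | -3=+1→9*; -4=+1→8
ply 4, O at 9 | -3=-1→6*; -4=-1→5
ply 5, X at 6 | -3=-1→3; -4=+1→2*
ply 6: 2 is terminal -1 (O); from 18 depth 7
suppose X passes — search the same position with O to move:
pass> ply 1, O at 18 | -3=+1→15*; -4=+1→14
pass> ply 2, X at 15 | -3=-1→12*; -4=-1→11
pass> ply 3, O at 12 | -3=+1→9*; -4=+1→8
pass> ply 4, X at 9 | -3=-1→6*; -4=-1→5
pass> ply 5, O at 6 | -3=-1→3; -4=+1→2*
pass> ply 6: 2 is terminal -1 (X); from 18 depth 7
for X: play +1, pass -1

zugzwang(18, X) = False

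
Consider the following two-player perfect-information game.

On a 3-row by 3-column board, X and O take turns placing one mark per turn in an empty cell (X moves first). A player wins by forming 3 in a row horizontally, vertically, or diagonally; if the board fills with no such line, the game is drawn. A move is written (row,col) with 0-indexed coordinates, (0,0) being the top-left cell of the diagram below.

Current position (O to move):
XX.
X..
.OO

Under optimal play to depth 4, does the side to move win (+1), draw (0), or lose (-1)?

value(XX./X../.OO, O) = +1

p1 O@[XX./X../.OO]: (0,2)[XXO/X../.OO]-1 (1,1)[XX./XO./.OO]-1 (1,2)[XX./X.O/.OO]-1 (2,0)[XX./X../OOO]+1*
p2 X@[XX./X../OOO] terminal -1; root [XX./X../.OO] d4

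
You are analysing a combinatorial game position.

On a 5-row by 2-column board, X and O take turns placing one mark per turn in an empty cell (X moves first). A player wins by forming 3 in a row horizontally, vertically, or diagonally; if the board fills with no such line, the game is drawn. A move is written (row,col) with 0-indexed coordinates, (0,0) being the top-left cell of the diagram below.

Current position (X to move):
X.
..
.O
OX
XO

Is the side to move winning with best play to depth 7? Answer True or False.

[X./../.O/OX/XO] X move#1: (0,1):+0/XX/../.O/OX/XO*, (1,0):+0/X./X./.O/OX/XO, (1,1):+0/X./.X/.O/OX/XO, (2,0):+0/X./../XO/OX/XO
[XX/../.O/OX/XO] O move#2: (1,0):+0/XX/O./.O/OX/XO*, (1,1):+0/XX/.O/.O/OX/XO, (2,0):+0/XX/../OO/OX/XO
[XX/O./.O/OX/XO] X move#3: (1,1):-1/XX/OX/.O/OX/XO, (2,0):+0/XX/O./XO/OX/XO*
[XX/O./XO/OX/XO] O move#4: (1,1):+0/XX/OO/XO/OX/XO*
[XX/OO/XO/OX/XO] end (terminal +0, X#5); searched X./../.O/OX/XO to 7

X winning at [X./../.O/OX/XO]: False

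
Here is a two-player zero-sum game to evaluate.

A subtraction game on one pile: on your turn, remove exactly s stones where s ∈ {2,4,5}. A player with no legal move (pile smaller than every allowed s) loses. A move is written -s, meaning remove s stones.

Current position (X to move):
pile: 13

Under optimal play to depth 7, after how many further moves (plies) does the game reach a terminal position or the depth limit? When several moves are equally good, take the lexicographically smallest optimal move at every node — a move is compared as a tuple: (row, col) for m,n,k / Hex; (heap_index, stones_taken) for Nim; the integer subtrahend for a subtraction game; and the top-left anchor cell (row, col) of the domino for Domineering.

PV length from [13]: 3 plies

[13] X move#1: -2:-1/11, -4:-1/9, -5:+1/8*
[8] O move#2: -2:-1/6*, -4:-1/4, -5:-1/3
[6] X move#3: -2:-1/4, -4:-1/2, -5:+1/1*
[1] end (terminal -1, O#4); searched 13 to 7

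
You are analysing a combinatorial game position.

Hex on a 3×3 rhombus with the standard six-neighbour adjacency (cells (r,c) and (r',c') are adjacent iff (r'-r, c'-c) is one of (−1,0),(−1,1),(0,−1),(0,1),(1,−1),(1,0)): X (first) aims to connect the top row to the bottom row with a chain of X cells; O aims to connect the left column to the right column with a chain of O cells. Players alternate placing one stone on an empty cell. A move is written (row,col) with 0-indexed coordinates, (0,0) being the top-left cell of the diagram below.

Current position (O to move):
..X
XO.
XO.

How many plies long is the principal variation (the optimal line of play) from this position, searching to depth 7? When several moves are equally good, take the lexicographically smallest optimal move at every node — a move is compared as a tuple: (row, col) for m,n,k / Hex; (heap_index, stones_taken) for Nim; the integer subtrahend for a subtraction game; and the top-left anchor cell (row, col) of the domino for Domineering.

PV length from [..X/XO./XO.]: 2 plies

ply 1, O at ..X/XO./XO. | (0,0)=-1→O.X/XO./XO.*; (0,1)=-1→.OX/XO./XO.; (1,2)=-1→..X/XOO/XO.; (2,2)=-1→..X/XO./XOO
ply 2, X at O.X/XO./XO. | (0,1)=+1→OXX/XO./XO.*; (1,2)=+1→O.X/XOX/XO.; (2,2)=+1→O.X/XO./XOX
ply 3: OXX/XO./XO. is terminal -1 (O); from ..X/XO./XO. depth 7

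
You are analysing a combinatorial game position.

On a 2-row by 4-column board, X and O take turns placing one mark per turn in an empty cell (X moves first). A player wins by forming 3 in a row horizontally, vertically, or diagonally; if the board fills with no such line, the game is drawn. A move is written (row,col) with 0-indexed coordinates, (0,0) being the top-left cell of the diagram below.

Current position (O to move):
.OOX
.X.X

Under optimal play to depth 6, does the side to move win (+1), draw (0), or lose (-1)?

[.OOX/.X.X] O move#1: (0,0):+1/OOOX/.X.X*, (1,0):-1/.OOX/OX.X, (1,2):+0/.OOX/.XOX
[OOOX/.X.X] end (terminal -1, X#2); searched .OOX/.X.X to 6

value(.OOX/.X.X, O) = +1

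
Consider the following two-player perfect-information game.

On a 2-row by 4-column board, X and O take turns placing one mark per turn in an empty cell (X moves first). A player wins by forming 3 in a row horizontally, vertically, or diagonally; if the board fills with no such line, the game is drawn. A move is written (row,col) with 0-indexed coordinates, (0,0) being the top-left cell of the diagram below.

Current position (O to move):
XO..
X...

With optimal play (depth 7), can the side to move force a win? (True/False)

[XO../X...] O move#1: (0,2):+0/XOO./X...*, (0,3):+0/XO.O/X..., (1,1):+0/XO../XO.., (1,2):+0/XO../X.O., (1,3):+0/XO../X..O
[XOO./X...] X move#2: (0,3):+0/XOOX/X...*, (1,1):-1/XOO./XX.., (1,2):-1/XOO./X.X., (1,3):-1/XOO./X..X
[XOOX/X...] O move#3: (1,1):+0/XOOX/XO..*, (1,2):+0/XOOX/X.O., (1,3):+0/XOOX/X..O
[XOOX/XO..] X move#4: (1,2):+0/XOOX/XOX.*, (1,3):+0/XOOX/XO.X
[XOOX/XOX.] O move#5: (1,3):+0/XOOX/XOXO*
[XOOX/XOXO] end (terminal +0, X#6); searched XO../X... to 7

O winning at [XO../X...]: False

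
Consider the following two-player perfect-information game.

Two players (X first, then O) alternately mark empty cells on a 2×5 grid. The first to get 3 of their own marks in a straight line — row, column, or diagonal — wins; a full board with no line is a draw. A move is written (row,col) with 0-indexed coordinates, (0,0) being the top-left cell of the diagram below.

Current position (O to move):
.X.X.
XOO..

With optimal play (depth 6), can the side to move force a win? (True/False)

O winning at [.X.X./XOO..]: True

p1 O@[.X.X./XOO..]: (0,0)[OX.X./XOO..]-1 (0,2)[.XOX./XOO..]+0 (0,4)[.X.XO/XOO..]-1 (1,3)[.X.X./XOOO.]+1* (1,4)[.X.X./XOO.O]-1
p2 X@[.X.X./XOOO.] terminal -1; root [.X.X./XOO..] d6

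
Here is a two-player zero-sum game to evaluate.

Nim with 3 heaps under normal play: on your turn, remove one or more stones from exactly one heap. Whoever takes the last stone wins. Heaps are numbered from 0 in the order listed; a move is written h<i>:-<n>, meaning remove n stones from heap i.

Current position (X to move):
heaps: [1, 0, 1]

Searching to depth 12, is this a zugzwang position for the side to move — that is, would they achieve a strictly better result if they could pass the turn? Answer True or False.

[(1,0,1)] X move#1: h0:-1:-1/(0,0,1)*, h2:-1:-1/(1,0,0)
[(0,0,1)] O move#2: h2:-1:+1/(0,0,0)*
[(0,0,0)] end (terminal -1, X#3); searched (1,0,1) to 12
suppose X passes — search the same position with O to move:
pass> [(1,0,1)] O move#1: h0:-1:-1/(0,0,1)*, h2:-1:-1/(1,0,0)
pass> [(0,0,1)] X move#2: h2:-1:+1/(0,0,0)*
pass> [(0,0,0)] end (terminal -1, O#3); searched (1,0,1) to 12
for X: play -1, pass +1

zugzwang((1,0,1), X) = True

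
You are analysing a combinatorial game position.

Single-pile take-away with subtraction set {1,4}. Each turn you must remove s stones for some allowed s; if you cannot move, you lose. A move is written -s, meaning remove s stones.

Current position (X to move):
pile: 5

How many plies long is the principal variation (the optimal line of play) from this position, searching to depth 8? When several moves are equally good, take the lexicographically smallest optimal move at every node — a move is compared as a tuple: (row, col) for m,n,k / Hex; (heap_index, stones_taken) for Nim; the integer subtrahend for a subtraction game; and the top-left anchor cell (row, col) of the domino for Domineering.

PV length from [5]: 2 plies

ply 1, X at 5 | -1=-1→4*; -4=-1→1
ply 2, O at 4 | -1=-1→3; -4=+1→0*
ply 3: 0 is terminal -1 (X); from 5 depth 8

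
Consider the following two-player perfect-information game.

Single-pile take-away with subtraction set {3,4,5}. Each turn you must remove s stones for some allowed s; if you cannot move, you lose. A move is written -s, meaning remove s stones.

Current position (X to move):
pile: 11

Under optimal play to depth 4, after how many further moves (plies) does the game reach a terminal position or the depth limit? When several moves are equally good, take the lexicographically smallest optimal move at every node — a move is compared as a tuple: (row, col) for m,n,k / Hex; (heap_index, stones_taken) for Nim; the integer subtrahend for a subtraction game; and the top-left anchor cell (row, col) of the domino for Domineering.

ply 1, X at 11 | -3=+1→8*; -4=-1→7; -5=-1→6
ply 2, O at 8 | -3=-1→5*; -4=-1→4; -5=-1→3
ply 3, X at 5 | -3=+1→2*; -4=+1→1; -5=+1→0
ply 4: 2 is terminal -1 (O); from 11 depth 4

PV length from [11]: 3 plies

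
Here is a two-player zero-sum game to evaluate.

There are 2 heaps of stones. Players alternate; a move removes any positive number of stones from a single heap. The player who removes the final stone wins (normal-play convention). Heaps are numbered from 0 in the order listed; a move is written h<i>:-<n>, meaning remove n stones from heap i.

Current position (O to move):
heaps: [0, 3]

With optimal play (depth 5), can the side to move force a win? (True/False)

p1 O@[(0,3)]: h1:-1[(0,2)]-1 h1:-2[(0,1)]-1 h1:-3[(0,0)]+1*
p2 X@[(0,0)] terminal -1; root [(0,3)] d5

O winning at [(0,3)]: True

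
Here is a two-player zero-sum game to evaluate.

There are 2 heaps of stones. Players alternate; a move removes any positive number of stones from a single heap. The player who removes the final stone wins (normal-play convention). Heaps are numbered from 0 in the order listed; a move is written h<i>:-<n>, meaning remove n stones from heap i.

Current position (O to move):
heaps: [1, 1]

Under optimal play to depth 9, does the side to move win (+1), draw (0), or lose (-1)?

value((1,1), O) = -1

ply 1, O at (1,1) | h0:-1=-1→(0,1)*; h1:-1=-1→(1,0)
ply 2, X at (0,1) | h1:-1=+1→(0,0)*
ply 3: (0,0) is terminal -1 (O); from (1,1) depth 9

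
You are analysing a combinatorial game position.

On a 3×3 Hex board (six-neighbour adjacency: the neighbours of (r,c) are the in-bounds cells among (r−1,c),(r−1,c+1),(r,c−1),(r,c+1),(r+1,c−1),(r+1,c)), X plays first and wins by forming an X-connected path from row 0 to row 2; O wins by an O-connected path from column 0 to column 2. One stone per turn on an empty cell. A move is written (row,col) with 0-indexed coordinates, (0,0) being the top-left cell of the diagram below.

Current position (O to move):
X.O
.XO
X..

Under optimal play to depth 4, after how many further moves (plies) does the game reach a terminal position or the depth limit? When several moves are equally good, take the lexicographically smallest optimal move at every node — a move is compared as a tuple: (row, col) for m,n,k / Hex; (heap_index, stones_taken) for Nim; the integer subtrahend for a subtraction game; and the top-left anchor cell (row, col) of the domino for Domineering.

p1 O@[X.O/.XO/X..]: (0,1)[XOO/.XO/X..]-1* (1,0)[X.O/OXO/X..]-1 (2,1)[X.O/.XO/XO.]-1 (2,2)[X.O/.XO/X.O]-1
p2 X@[XOO/.XO/X..]: (1,0)[XOO/XXO/X..]+1* (2,1)[XOO/.XO/XX.]-1 (2,2)[XOO/.XO/X.X]-1
p3 O@[XOO/XXO/X..] terminal -1; root [X.O/.XO/X..] d4

PV length from [X.O/.XO/X..]: 2 plies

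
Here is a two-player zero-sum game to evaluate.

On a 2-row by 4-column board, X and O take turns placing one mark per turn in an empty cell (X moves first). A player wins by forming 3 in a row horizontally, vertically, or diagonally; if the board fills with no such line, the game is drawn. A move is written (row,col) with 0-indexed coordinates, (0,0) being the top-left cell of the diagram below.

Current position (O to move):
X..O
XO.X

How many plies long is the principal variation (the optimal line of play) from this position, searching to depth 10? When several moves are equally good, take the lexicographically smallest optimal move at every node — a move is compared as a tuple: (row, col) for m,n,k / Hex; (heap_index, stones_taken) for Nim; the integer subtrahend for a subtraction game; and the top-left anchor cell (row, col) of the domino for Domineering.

[X..O/XO.X] O move#1: (0,1):+0/XO.O/XO.X*, (0,2):+0/X.OO/XO.X, (1,2):+0/X..O/XOOX
[XO.O/XO.X] X move#2: (0,2):+0/XOXO/XO.X*, (1,2):-1/XO.O/XOXX
[XOXO/XO.X] O move#3: (1,2):+0/XOXO/XOOX*
[XOXO/XOOX] end (terminal +0, X#4); searched X..O/XO.X to 10

PV length from [X..O/XO.X]: 3 plies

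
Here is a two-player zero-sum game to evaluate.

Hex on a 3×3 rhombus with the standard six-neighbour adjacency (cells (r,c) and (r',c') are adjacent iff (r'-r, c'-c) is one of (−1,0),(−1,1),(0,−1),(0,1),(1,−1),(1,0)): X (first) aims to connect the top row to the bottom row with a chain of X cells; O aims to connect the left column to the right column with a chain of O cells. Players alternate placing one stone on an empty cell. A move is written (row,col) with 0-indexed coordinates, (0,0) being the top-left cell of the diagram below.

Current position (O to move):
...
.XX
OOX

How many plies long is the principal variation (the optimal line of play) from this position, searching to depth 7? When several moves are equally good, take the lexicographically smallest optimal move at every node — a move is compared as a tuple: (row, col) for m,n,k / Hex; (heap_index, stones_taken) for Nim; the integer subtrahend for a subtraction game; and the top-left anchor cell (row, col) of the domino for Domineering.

PV length from [.../.XX/OOX]: 2 plies

ply 1, O at .../.XX/OOX | (0,0)=-1→O../.XX/OOX*; (0,1)=-1→.O./.XX/OOX; (0,2)=-1→..O/.XX/OOX; (1,0)=-1→.../OXX/OOX
ply 2, X at O../.XX/OOX | (0,1)=+1→OX./.XX/OOX*; (0,2)=+1→O.X/.XX/OOX; (1,0)=+1→O../XXX/OOX
ply 3: OX./.XX/OOX is terminal -1 (O); from .../.XX/OOX depth 7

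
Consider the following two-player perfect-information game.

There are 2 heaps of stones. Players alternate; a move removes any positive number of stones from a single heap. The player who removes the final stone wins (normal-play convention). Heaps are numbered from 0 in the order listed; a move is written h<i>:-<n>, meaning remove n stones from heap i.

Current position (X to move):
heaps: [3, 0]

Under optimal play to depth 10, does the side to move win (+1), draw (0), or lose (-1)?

[(3,0)] X move#1: h0:-1:-1/(2,0), h0:-2:-1/(1,0), h0:-3:+1/(0,0)*
[(0,0)] end (terminal -1, O#2); searched (3,0) to 10

value((3,0), X) = +1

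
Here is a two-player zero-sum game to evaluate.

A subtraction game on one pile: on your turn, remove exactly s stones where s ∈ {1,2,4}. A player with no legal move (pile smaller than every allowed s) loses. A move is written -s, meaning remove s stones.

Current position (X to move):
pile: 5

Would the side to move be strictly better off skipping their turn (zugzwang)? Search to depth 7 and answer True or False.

[5] X move#1: -1:-1/4, -2:+1/3*, -4:-1/1
[3] O move#2: -1:-1/2*, -2:-1/1
[2] X move#3: -1:-1/1, -2:+1/0*
[0] end (terminal -1, O#4); searched 5 to 7
suppose X passes — search the same position with O to move:
pass> [5] O move#1: -1:-1/4, -2:+1/3*, -4:-1/1
pass> [3] X move#2: -1:-1/2*, -2:-1/1
pass> [2] O move#3: -1:-1/1, -2:+1/0*
pass> [0] end (terminal -1, X#4); searched 5 to 7
for X: play +1, pass -1

zugzwang(5, X) = False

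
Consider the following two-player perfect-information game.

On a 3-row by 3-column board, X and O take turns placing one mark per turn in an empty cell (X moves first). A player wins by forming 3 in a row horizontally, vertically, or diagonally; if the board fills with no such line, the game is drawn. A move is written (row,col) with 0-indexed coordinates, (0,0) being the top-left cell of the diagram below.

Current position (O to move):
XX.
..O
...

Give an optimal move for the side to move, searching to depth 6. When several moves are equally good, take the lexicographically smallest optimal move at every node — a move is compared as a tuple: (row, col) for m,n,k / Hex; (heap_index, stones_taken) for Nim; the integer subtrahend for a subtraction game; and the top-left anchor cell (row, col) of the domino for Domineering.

ply 1, O at XX./..O/... | (0,2)=+1→XXO/..O/...*; (1,0)=-1→XX./O.O/...; (1,1)=-1→XX./.OO/...; (2,0)=-1→XX./..O/O..; (2,1)=-1→XX./..O/.O.; (2,2)=-1→XX./..O/..O
ply 2, X at XXO/..O/... | (1,0)=-1→XXO/X.O/...*; (1,1)=-1→XXO/.XO/...; (2,0)=-1→XXO/..O/X..; (2,1)=-1→XXO/..O/.X.; (2,2)=-1→XXO/..O/..X
ply 3, O at XXO/X.O/... | (1,1)=-1→XXO/XOO/...; (2,0)=+1→XXO/X.O/O..*; (2,1)=-1→XXO/X.O/.O.; (2,2)=+1→XXO/X.O/..O
ply 4, X at XXO/X.O/O.. | (1,1)=-1→XXO/XXO/O..*; (2,1)=-1→XXO/X.O/OX.; (2,2)=-1→XXO/X.O/O.X
ply 5, O at XXO/XXO/O.. | (2,1)=-1→XXO/XXO/OO.; (2,2)=+1→XXO/XXO/O.O*
ply 6: XXO/XXO/O.O is terminal -1 (X); from XX./..O/... depth 6

O's best at [XX./..O/...]: (0,2)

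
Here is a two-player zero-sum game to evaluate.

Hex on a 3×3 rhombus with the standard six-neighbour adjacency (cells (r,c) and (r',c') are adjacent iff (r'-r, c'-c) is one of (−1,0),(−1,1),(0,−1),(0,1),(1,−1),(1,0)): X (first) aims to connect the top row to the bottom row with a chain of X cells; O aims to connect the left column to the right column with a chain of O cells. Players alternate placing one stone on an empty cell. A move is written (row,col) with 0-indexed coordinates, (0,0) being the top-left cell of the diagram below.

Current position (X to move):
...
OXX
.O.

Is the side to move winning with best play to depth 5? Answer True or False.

X winning at [.../OXX/.O.]: True

ply 1, X at .../OXX/.O. | (0,0)=+1→X../OXX/.O.*; (0,1)=+1→.X./OXX/.O.; (0,2)=+1→..X/OXX/.O.; (2,0)=+1→.../OXX/XO.; (2,2)=+1→.../OXX/.OX
ply 2, O at X../OXX/.O. | (0,1)=-1→XO./OXX/.O.*; (0,2)=-1→X.O/OXX/.O.; (2,0)=-1→X../OXX/OO.; (2,2)=-1→X../OXX/.OO
ply 3, X at XO./OXX/.O. | (0,2)=+1→XOX/OXX/.O.*; (2,0)=-1→XO./OXX/XO.; (2,2)=-1→XO./OXX/.OX
ply 4, O at XOX/OXX/.O. | (2,0)=-1→XOX/OXX/OO.*; (2,2)=-1→XOX/OXX/.OO
ply 5, X at XOX/OXX/OO. | (2,2)=+1→XOX/OXX/OOX*
ply 6: XOX/OXX/OOX is terminal -1 (O); from .../OXX/.O. depth 5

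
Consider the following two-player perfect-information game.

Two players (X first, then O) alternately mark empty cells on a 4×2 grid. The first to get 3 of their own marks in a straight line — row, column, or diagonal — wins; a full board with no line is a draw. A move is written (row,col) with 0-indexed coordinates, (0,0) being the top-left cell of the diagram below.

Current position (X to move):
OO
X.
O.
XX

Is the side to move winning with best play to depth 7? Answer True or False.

p1 X@[OO/X./O./XX]: (1,1)[OO/XX/O./XX]+0* (2,1)[OO/X./OX/XX]+0
p2 O@[OO/XX/O./XX]: (2,1)[OO/XX/OO/XX]+0*
p3 X@[OO/XX/OO/XX] terminal +0; root [OO/X./O./XX] d7

X winning at [OO/X./O./XX]: False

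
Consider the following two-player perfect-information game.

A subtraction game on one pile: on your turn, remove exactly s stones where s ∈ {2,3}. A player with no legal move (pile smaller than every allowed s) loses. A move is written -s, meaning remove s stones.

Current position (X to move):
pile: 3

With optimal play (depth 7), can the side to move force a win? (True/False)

X winning at [3]: True

[3] X move#1: -2:+1/1*, -3:+1/0
[1] end (terminal -1, O#2); searched 3 to 7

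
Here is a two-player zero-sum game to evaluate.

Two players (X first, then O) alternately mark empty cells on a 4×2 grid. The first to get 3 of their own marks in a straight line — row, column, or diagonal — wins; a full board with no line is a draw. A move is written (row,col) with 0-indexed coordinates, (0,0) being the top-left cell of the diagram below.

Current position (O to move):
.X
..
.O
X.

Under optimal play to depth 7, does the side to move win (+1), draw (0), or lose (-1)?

p1 O@[.X/../.O/X.]: (0,0)[OX/../.O/X.]+0* (1,0)[.X/O./.O/X.]+0 (1,1)[.X/.O/.O/X.]+0 (2,0)[.X/../OO/X.]+0 (3,1)[.X/../.O/XO]+0
p2 X@[OX/../.O/X.]: (1,0)[OX/X./.O/X.]+0* (1,1)[OX/.X/.O/X.]+0 (2,0)[OX/../XO/X.]+0 (3,1)[OX/../.O/XX]+0
p3 O@[OX/X./.O/X.]: (1,1)[OX/XO/.O/X.]-1 (2,0)[OX/X./OO/X.]+0* (3,1)[OX/X./.O/XO]-1
p4 X@[OX/X./OO/X.]: (1,1)[OX/XX/OO/X.]+0* (3,1)[OX/X./OO/XX]+0
p5 O@[OX/XX/OO/X.]: (3,1)[OX/XX/OO/XO]+0*
p6 X@[OX/XX/OO/XO] terminal +0; root [.X/../.O/X.] d7

value(.X/../.O/X., O) = 0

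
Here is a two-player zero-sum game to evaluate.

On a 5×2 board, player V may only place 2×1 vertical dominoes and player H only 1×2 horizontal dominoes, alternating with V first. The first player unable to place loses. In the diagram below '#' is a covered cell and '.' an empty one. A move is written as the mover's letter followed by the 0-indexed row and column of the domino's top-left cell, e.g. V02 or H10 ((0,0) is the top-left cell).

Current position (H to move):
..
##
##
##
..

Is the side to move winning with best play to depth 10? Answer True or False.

p1 H@[../##/##/##/..]: H00[##/##/##/##/..]+1* H40[../##/##/##/##]+1
p2 V@[##/##/##/##/..] terminal -1; root [../##/##/##/..] d10

H winning at [../##/##/##/..]: True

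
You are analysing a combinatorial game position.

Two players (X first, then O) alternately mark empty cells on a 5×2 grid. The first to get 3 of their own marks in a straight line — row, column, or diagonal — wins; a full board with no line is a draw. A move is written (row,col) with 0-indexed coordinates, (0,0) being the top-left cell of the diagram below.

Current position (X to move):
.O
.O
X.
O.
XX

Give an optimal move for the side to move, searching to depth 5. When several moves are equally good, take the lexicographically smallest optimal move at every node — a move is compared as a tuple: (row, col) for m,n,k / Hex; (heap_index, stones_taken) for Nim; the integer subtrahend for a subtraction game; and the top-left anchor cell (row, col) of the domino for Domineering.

X's best at [.O/.O/X./O./XX]: (2,1)

ply 1, X at .O/.O/X./O./XX | (0,0)=-1→XO/.O/X./O./XX; (1,0)=-1→.O/XO/X./O./XX; (2,1)=+0→.O/.O/XX/O./XX*; (3,1)=-1→.O/.O/X./OX/XX
ply 2, O at .O/.O/XX/O./XX | (0,0)=-1→OO/.O/XX/O./XX; (1,0)=-1→.O/OO/XX/O./XX; (3,1)=+0→.O/.O/XX/OO/XX*
ply 3, X at .O/.O/XX/OO/XX | (0,0)=+0→XO/.O/XX/OO/XX*; (1,0)=+0→.O/XO/XX/OO/XX
ply 4, O at XO/.O/XX/OO/XX | (1,0)=+0→XO/OO/XX/OO/XX*
ply 5: XO/OO/XX/OO/XX is terminal +0 (X); from .O/.O/X./O./XX depth 5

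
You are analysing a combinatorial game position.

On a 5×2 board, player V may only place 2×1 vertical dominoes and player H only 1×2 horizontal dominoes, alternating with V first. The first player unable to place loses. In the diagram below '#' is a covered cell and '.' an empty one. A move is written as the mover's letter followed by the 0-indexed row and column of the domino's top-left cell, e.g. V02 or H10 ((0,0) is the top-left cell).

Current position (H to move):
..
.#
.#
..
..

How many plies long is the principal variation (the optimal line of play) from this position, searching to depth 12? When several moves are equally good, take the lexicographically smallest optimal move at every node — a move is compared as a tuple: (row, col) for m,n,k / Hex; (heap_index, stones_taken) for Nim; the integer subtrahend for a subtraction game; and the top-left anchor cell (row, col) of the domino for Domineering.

PV length from [../.#/.#/../..]: 3 plies

ply 1, H at ../.#/.#/../.. | H00=-1→##/.#/.#/../..; H30=+1→../.#/.#/##/..*; H40=+1→../.#/.#/../##
ply 2, V at ../.#/.#/##/.. | V00=-1→#./##/.#/##/..*; V10=-1→../##/##/##/..
ply 3, H at #./##/.#/##/.. | H40=+1→#./##/.#/##/##*
ply 4: #./##/.#/##/## is terminal -1 (V); from ../.#/.#/../.. depth 12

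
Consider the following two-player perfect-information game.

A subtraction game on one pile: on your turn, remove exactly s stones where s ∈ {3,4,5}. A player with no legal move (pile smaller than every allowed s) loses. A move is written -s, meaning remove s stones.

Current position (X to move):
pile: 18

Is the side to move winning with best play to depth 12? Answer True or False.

[18] X move#1: -3:-1/15*, -4:-1/14, -5:-1/13
[15] O move#2: -3:-1/12, -4:-1/11, -5:+1/10*
[10] X move#3: -3:-1/7*, -4:-1/6, -5:-1/5
[7] O move#4: -3:-1/4, -4:-1/3, -5:+1/2*
[2] end (terminal -1, X#5); searched 18 to 12

X winning at [18]: False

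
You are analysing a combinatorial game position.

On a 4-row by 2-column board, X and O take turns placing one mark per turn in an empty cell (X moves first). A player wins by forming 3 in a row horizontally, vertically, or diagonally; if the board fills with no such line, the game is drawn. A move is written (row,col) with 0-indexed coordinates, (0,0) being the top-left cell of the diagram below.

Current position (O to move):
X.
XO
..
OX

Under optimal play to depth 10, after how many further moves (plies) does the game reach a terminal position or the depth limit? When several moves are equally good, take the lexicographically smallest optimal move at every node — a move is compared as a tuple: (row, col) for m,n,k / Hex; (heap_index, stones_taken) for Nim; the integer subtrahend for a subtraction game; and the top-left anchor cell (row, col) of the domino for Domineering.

ply 1, O at X./XO/../OX | (0,1)=-1→XO/XO/../OX; (2,0)=+0→X./XO/O./OX*; (2,1)=-1→X./XO/.O/OX
ply 2, X at X./XO/O./OX | (0,1)=+0→XX/XO/O./OX*; (2,1)=+0→X./XO/OX/OX
ply 3, O at XX/XO/O./OX | (2,1)=+0→XX/XO/OO/OX*
ply 4: XX/XO/OO/OX is terminal +0 (X); from X./XO/../OX depth 10

PV length from [X./XO/../OX]: 3 plies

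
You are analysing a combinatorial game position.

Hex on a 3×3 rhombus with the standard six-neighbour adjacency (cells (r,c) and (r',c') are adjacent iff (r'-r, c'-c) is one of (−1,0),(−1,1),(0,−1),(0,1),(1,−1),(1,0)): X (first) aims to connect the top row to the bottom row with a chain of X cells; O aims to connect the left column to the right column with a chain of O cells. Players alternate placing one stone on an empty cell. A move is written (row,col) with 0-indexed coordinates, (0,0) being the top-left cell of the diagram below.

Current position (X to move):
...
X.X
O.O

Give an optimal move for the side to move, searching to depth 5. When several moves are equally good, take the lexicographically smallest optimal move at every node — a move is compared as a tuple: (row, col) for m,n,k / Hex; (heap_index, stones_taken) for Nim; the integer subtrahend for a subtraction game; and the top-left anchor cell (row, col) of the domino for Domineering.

X's best at [.../X.X/O.O]: (2,1)

ply 1, X at .../X.X/O.O | (0,0)=-1→X../X.X/O.O; (0,1)=-1→.X./X.X/O.O; (0,2)=-1→..X/X.X/O.O; (1,1)=-1→.../XXX/O.O; (2,1)=+1→.../X.X/OXO*
ply 2, O at .../X.X/OXO | (0,0)=-1→O../X.X/OXO*; (0,1)=-1→.O./X.X/OXO; (0,2)=-1→..O/X.X/OXO; (1,1)=-1→.../XOX/OXO
ply 3, X at O../X.X/OXO | (0,1)=+1→OX./X.X/OXO*; (0,2)=+1→O.X/X.X/OXO; (1,1)=+1→O../XXX/OXO
ply 4, O at OX./X.X/OXO | (0,2)=-1→OXO/X.X/OXO*; (1,1)=-1→OX./XOX/OXO
ply 5, X at OXO/X.X/OXO | (1,1)=+1→OXO/XXX/OXO*
ply 6: OXO/XXX/OXO is terminal -1 (O); from .../X.X/O.O depth 5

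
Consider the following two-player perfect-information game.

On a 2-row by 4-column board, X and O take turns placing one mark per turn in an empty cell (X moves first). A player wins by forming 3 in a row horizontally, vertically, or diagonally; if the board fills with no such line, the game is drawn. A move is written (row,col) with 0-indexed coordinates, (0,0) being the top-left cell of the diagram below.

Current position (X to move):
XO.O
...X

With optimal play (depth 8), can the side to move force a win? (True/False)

X winning at [XO.O/...X]: False

[XO.O/...X] X move#1: (0,2):+0/XOXO/...X*, (1,0):-1/XO.O/X..X, (1,1):-1/XO.O/.X.X, (1,2):-1/XO.O/..XX
[XOXO/...X] O move#2: (1,0):+0/XOXO/O..X*, (1,1):+0/XOXO/.O.X, (1,2):+0/XOXO/..OX
[XOXO/O..X] X move#3: (1,1):+0/XOXO/OX.X*, (1,2):+0/XOXO/O.XX
[XOXO/OX.X] O move#4: (1,2):+0/XOXO/OXOX*
[XOXO/OXOX] end (terminal +0, X#5); searched XO.O/...X to 8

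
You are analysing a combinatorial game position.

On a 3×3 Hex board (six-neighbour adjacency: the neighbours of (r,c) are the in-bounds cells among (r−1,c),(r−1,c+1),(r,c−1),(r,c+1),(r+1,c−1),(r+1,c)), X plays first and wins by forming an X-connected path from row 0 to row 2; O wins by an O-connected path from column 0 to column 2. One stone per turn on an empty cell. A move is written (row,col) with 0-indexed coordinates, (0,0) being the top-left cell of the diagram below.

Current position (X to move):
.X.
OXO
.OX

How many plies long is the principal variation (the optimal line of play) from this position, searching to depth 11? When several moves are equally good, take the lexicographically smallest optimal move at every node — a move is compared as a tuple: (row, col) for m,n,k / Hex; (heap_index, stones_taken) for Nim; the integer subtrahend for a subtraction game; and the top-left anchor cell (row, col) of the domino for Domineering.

p1 X@[.X./OXO/.OX]: (0,0)[XX./OXO/.OX]-1 (0,2)[.XX/OXO/.OX]-1 (2,0)[.X./OXO/XOX]+1*
p2 O@[.X./OXO/XOX] terminal -1; root [.X./OXO/.OX] d11

PV length from [.X./OXO/.OX]: 1 ply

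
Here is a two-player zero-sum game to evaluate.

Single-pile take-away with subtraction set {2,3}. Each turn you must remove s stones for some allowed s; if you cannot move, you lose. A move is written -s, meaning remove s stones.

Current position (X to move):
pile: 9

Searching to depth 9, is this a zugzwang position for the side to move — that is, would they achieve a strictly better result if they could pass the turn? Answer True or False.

[9] X move#1: -2:-1/7, -3:+1/6*
[6] O move#2: -2:-1/4*, -3:-1/3
[4] X move#3: -2:-1/2, -3:+1/1*
[1] end (terminal -1, O#4); searched 9 to 9
pass branch (O moves first from the same position):
  | [9] O move#1: -2:-1/7, -3:+1/6*
  | [6] X move#2: -2:-1/4*, -3:-1/3
  | [4] O move#3: -2:-1/2, -3:+1/1*
  | [1] end (terminal -1, X#4); searched 9 to 9
X moving scores +1; X passing scores -1

zugzwang(9, X) = False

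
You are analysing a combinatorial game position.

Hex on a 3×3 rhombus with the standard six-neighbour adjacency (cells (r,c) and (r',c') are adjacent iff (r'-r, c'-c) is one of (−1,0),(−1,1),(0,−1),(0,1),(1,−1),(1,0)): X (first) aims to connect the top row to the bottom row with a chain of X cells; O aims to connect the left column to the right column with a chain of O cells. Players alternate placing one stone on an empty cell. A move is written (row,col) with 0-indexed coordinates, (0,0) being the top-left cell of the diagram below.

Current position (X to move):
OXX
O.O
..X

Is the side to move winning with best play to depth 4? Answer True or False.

X winning at [OXX/O.O/..X]: True

[OXX/O.O/..X] X move#1: (1,1):+1/OXX/OXO/..X*, (2,0):-1/OXX/O.O/X.X, (2,1):-1/OXX/O.O/.XX
[OXX/OXO/..X] O move#2: (2,0):-1/OXX/OXO/O.X*, (2,1):-1/OXX/OXO/.OX
[OXX/OXO/O.X] X move#3: (2,1):+1/OXX/OXO/OXX*
[OXX/OXO/OXX] end (terminal -1, O#4); searched OXX/O.O/..X to 4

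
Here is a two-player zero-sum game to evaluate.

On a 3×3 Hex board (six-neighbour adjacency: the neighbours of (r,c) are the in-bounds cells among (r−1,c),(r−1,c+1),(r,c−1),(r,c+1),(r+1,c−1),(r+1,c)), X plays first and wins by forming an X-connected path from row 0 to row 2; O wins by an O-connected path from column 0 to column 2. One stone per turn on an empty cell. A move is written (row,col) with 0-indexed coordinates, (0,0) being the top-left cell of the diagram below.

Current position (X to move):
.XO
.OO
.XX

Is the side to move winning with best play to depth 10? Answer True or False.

p1 X@[.XO/.OO/.XX]: (0,0)[XXO/.OO/.XX]-1* (1,0)[.XO/XOO/.XX]-1 (2,0)[.XO/.OO/XXX]-1
p2 O@[XXO/.OO/.XX]: (1,0)[XXO/OOO/.XX]+1* (2,0)[XXO/.OO/OXX]+1
p3 X@[XXO/OOO/.XX] terminal -1; root [.XO/.OO/.XX] d10

X winning at [.XO/.OO/.XX]: False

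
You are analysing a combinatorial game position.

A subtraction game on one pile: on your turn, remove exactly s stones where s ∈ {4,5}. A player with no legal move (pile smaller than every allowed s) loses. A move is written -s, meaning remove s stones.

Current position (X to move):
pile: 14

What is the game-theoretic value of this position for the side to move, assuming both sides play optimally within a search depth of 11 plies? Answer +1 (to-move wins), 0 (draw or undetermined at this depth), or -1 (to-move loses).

value(14, X) = +1

[14] X move#1: -4:+1/10*, -5:+1/9
[10] O move#2: -4:-1/6*, -5:-1/5
[6] X move#3: -4:+1/2*, -5:+1/1
[2] end (terminal -1, O#4); searched 14 to 11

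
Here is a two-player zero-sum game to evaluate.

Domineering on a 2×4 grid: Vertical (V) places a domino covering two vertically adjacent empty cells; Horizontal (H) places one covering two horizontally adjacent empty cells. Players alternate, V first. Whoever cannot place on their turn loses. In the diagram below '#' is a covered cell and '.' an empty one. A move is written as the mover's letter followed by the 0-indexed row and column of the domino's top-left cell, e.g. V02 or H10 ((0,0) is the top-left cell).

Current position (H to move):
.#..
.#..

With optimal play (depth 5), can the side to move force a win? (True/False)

H winning at [.#../.#..]: True

p1 H@[.#../.#..]: H02[.###/.#..]+1* H12[.#../.###]+1
p2 V@[.###/.#..]: V00[####/##..]-1*
p3 H@[####/##..]: H12[####/####]+1*
p4 V@[####/####] terminal -1; root [.#../.#..] d5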